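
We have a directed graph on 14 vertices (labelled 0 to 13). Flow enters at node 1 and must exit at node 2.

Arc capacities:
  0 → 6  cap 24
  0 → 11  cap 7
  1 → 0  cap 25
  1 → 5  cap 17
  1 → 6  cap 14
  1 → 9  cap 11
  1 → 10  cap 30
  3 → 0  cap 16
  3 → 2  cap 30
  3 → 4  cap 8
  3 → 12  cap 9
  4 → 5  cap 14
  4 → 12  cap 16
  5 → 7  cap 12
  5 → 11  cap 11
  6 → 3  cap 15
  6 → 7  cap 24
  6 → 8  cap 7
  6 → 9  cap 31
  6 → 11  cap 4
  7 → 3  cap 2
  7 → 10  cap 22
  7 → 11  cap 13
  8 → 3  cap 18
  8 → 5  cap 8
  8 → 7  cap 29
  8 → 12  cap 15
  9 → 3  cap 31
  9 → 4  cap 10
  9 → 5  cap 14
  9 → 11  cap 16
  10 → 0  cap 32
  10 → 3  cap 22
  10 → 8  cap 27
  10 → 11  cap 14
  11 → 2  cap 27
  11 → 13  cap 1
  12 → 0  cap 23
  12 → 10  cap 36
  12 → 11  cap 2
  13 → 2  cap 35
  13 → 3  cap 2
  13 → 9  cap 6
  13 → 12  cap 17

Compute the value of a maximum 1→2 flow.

augment #1: 1→0→11→2 bottleneck 7, total now 7
augment #2: 1→5→11→2 bottleneck 11, total now 18
augment #3: 1→6→3→2 bottleneck 14, total now 32
augment #4: 1→9→3→2 bottleneck 11, total now 43
augment #5: 1→10→3→2 bottleneck 5, total now 48
augment #6: 1→10→11→2 bottleneck 9, total now 57
augment #7: 1→10→11→13→2 bottleneck 1, total now 58

Maximum flow value: 58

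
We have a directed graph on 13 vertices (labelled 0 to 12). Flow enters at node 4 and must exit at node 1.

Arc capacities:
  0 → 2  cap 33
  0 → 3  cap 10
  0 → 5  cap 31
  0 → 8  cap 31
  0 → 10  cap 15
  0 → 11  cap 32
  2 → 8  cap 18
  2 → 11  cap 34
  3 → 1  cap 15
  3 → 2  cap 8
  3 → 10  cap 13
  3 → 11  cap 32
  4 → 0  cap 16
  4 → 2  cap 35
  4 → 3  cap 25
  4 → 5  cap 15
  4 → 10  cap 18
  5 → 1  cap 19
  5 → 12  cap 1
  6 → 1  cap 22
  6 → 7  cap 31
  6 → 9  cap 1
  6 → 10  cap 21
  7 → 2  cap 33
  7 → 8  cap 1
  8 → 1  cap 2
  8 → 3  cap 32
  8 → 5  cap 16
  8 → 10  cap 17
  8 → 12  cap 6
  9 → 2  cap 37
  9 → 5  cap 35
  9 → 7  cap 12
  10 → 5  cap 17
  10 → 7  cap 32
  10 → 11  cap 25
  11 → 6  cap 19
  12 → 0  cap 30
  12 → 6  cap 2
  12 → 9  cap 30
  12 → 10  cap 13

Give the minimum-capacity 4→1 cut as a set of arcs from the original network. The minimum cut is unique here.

augment #1: 4→3→1 push 15
augment #2: 4→5→1 push 15
augment #3: 4→0→5→1 push 4
augment #4: 4→0→8→1 push 2
augment #5: 4→0→11→6→1 push 10
augment #6: 4→2→11→6→1 push 9
augment #7: 4→2→8→12→6→1 push 2
max flow = 57; residual-reachable set from 4 gives S-side
cut edges (S→T): {(3,1), (5,1), (8,1), (11,6), (12,6)} total cap 57

Min-cut arcs: {(3,1), (5,1), (8,1), (11,6), (12,6)} (total capacity 57)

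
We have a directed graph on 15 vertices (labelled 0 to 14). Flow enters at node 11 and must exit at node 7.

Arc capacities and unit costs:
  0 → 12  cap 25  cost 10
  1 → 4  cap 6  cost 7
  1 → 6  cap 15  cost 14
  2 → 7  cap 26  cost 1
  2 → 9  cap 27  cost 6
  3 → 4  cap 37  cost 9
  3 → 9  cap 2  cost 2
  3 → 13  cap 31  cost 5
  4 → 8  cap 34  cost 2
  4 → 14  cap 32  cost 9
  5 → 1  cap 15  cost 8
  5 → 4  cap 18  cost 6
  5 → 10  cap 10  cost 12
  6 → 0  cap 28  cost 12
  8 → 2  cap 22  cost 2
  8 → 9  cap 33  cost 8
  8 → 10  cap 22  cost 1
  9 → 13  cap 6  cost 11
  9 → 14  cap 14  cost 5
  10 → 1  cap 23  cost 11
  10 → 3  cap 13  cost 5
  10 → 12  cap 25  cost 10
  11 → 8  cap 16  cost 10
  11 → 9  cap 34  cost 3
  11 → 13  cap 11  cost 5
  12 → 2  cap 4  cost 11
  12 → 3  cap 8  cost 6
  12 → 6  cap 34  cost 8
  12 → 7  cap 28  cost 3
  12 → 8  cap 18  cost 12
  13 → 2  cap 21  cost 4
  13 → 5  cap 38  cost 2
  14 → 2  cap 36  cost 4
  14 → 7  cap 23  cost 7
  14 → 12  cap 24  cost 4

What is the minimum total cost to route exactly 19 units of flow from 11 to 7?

shortest-cost path #1: 11→13→2→7 push 11 @ unit cost 10 (adds 110)
shortest-cost path #2: 11→8→2→7 push 8 @ unit cost 13 (adds 104)
total cost = 214

Minimum cost for 19 units: 214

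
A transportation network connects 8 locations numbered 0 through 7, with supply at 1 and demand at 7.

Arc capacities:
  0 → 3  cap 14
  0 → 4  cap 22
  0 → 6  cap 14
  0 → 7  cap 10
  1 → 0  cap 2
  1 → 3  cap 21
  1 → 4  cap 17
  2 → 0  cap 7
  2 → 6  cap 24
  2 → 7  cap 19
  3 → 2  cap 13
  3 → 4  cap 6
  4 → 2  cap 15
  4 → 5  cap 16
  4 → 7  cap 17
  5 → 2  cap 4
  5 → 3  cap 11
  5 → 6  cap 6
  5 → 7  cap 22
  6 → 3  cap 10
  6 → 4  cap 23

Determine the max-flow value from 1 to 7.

Maximum flow value: 38

augment #1: 1→0→7 bottleneck 2, total now 2
augment #2: 1→4→7 bottleneck 17, total now 19
augment #3: 1→3→2→7 bottleneck 13, total now 32
augment #4: 1→3→4→2→7 bottleneck 6, total now 38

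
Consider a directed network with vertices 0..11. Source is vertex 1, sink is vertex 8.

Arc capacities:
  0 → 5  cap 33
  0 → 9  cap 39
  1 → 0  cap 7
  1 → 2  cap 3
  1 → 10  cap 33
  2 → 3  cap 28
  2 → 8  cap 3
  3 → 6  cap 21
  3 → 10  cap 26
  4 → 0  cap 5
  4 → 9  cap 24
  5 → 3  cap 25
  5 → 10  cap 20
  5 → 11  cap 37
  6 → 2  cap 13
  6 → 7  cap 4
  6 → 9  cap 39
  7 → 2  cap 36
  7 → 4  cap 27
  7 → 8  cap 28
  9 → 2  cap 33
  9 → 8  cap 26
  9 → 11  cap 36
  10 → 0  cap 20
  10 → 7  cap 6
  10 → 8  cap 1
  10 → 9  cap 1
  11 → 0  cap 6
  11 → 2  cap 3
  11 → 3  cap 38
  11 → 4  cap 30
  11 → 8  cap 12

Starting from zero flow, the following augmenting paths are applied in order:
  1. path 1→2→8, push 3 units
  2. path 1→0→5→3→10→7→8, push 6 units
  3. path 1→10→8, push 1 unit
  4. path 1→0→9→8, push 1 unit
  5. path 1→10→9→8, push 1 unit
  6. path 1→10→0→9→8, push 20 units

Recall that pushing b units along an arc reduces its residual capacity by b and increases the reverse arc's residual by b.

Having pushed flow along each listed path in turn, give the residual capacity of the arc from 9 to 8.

Residual capacity of (9,8): 4

after path 1 (1→2→8, push 3): res(9,8)=26
after path 2 (1→0→5→3→10→7→8, push 6): res(9,8)=26
after path 3 (1→10→8, push 1): res(9,8)=26
after path 4 (1→0→9→8, push 1): res(9,8)=25
after path 5 (1→10→9→8, push 1): res(9,8)=24
after path 6 (1→10→0→9→8, push 20): res(9,8)=4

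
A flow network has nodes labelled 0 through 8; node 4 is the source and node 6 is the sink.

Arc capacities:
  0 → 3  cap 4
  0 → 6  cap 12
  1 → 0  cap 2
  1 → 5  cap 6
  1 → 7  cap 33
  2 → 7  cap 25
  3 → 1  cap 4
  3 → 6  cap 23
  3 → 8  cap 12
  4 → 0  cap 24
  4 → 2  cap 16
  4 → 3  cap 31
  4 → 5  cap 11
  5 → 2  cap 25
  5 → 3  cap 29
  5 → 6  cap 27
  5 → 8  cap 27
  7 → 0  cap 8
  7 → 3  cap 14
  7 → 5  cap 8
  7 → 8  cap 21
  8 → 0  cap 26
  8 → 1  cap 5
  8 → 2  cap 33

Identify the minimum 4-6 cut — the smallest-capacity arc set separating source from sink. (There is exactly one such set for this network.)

Min-cut arcs: {(0,6), (1,5), (3,6), (4,5), (7,5)} (total capacity 60)

augment #1: 4→0→6 push 12
augment #2: 4→3→6 push 23
augment #3: 4→5→6 push 11
augment #4: 4→2→7→5→6 push 8
augment #5: 4→3→1→5→6 push 4
augment #6: 4→3→8→1→5→6 push 2
max flow = 60; residual-reachable set from 4 gives S-side
cut edges (S→T): {(0,6), (1,5), (3,6), (4,5), (7,5)} total cap 60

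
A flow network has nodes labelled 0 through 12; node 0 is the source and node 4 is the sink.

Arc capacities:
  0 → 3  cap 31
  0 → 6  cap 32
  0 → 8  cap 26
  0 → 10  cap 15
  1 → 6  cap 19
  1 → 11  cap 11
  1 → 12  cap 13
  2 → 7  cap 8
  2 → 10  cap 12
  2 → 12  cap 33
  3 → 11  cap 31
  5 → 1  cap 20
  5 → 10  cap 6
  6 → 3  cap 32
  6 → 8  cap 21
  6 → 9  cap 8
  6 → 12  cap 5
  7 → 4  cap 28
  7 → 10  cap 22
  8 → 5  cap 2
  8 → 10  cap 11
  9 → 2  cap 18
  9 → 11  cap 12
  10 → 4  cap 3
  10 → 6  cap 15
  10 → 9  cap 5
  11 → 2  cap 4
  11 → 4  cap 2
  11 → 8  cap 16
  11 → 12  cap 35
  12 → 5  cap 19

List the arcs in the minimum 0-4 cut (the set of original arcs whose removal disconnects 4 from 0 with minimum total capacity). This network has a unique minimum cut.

Min-cut arcs: {(2,7), (10,4), (11,4)} (total capacity 13)

augment #1: 0→10→4 push 3
augment #2: 0→3→11→4 push 2
augment #3: 0→3→11→2→7→4 push 4
augment #4: 0→6→9→2→7→4 push 4
max flow = 13; residual-reachable set from 0 gives S-side
cut edges (S→T): {(2,7), (10,4), (11,4)} total cap 13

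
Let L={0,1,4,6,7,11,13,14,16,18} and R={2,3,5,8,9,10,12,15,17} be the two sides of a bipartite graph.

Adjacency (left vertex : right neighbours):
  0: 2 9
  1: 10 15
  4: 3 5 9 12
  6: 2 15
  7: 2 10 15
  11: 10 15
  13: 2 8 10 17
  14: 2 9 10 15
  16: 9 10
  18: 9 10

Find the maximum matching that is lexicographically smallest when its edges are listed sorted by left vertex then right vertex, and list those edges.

Lex-smallest maximum matching: {(0,2), (1,10), (4,3), (6,15), (13,8), (14,9)}

|M| = 6 (so the lex-smallest maximum matching has 6 edges)
process left vertices in ascending order; for each, take the smallest-labelled available neighbour that still permits 6 edges overall, or leave it unmatched if none does
lex-smallest matching: {0-2, 1-10, 4-3, 6-15, 13-8, 14-9}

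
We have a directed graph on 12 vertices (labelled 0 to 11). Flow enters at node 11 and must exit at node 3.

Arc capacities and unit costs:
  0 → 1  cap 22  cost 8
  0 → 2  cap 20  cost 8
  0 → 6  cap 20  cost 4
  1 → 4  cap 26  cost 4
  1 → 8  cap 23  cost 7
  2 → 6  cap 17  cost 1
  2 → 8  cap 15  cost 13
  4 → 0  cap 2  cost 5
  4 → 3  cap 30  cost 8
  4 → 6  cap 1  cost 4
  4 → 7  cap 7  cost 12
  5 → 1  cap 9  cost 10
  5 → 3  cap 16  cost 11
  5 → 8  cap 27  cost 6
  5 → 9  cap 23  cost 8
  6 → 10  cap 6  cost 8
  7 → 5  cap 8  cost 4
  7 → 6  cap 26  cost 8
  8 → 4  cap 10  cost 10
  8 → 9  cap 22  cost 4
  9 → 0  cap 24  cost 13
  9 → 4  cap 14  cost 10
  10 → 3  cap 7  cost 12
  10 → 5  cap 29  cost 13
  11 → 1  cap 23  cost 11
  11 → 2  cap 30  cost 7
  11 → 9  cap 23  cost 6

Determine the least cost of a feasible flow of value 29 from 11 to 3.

Minimum cost for 29 units: 673

shortest-cost path #1: 11→1→4→3 push 23 @ unit cost 23 (adds 529)
shortest-cost path #2: 11→9→4→3 push 6 @ unit cost 24 (adds 144)
total cost = 673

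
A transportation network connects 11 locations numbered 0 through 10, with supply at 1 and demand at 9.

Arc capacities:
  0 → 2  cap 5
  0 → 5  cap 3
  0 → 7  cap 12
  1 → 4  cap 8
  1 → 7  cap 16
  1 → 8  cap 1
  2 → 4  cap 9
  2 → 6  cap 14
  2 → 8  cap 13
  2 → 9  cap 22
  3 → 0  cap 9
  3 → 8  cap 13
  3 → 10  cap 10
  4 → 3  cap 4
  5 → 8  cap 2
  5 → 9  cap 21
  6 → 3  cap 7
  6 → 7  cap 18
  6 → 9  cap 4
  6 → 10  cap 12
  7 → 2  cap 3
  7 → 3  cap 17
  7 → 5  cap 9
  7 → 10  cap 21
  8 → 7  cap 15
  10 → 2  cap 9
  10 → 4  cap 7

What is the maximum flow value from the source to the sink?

Maximum flow value: 21

augment #1: 1→7→2→9 bottleneck 3, total now 3
augment #2: 1→7→5→9 bottleneck 9, total now 12
augment #3: 1→7→10→2→9 bottleneck 4, total now 16
augment #4: 1→4→3→0→2→9 bottleneck 4, total now 20
augment #5: 1→8→7→10→2→9 bottleneck 1, total now 21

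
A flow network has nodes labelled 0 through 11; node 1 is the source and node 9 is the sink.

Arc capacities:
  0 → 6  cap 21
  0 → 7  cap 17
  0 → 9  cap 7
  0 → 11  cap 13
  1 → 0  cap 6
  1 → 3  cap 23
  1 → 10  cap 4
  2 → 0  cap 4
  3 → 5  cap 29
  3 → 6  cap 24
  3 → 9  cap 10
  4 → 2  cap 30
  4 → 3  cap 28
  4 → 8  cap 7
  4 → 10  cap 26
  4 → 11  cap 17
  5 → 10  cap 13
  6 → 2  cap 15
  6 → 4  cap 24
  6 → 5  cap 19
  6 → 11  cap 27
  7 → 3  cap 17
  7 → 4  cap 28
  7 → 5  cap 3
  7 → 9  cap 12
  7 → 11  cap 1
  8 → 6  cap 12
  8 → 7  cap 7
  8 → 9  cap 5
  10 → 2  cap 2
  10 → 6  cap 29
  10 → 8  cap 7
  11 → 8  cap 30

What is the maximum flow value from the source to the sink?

Maximum flow value: 32

augment #1: 1→0→9 bottleneck 6, total now 6
augment #2: 1→3→9 bottleneck 10, total now 16
augment #3: 1→10→8→9 bottleneck 4, total now 20
augment #4: 1→3→5→10→8→9 bottleneck 1, total now 21
augment #5: 1→3→6→2→0→9 bottleneck 1, total now 22
augment #6: 1→3→5→10→8→7→9 bottleneck 2, total now 24
augment #7: 1→3→6→2→0→7→9 bottleneck 3, total now 27
augment #8: 1→3→6→4→8→7→9 bottleneck 5, total now 32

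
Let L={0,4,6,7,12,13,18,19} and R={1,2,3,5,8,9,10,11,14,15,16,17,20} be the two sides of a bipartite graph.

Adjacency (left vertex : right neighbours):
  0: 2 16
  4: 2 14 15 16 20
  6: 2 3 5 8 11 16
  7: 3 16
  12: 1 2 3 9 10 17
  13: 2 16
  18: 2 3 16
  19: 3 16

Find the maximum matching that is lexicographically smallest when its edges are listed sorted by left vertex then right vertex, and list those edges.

|M| = 6 (so the lex-smallest maximum matching has 6 edges)
process left vertices in ascending order; for each, take the smallest-labelled available neighbour that still permits 6 edges overall, or leave it unmatched if none does
lex-smallest matching: {0-2, 4-14, 6-5, 7-3, 12-1, 13-16}

Lex-smallest maximum matching: {(0,2), (4,14), (6,5), (7,3), (12,1), (13,16)}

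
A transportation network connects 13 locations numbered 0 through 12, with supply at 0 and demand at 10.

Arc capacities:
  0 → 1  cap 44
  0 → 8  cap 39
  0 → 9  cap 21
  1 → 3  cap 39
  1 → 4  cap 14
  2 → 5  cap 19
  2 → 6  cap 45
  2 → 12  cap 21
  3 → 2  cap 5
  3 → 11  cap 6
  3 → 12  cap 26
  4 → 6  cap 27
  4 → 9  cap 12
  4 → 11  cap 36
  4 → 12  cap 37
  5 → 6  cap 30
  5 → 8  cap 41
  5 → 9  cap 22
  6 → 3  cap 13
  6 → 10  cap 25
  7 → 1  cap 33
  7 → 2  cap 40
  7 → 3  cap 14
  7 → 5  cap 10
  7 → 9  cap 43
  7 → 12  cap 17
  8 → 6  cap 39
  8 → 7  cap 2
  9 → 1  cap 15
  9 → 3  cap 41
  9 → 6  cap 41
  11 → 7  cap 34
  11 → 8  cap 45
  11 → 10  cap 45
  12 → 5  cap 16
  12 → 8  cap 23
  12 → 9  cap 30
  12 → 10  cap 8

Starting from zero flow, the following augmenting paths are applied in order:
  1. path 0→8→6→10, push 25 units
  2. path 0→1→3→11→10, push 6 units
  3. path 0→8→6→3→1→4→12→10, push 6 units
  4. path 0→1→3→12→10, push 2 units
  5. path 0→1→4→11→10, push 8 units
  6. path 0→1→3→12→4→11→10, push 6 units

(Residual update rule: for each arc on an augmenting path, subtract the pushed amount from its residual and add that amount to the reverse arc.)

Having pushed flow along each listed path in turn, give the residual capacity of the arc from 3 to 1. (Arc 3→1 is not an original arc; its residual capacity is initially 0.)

after path 1 (0→8→6→10, push 25): res(3,1)=0
after path 2 (0→1→3→11→10, push 6): res(3,1)=6
after path 3 (0→8→6→3→1→4→12→10, push 6): res(3,1)=0
after path 4 (0→1→3→12→10, push 2): res(3,1)=2
after path 5 (0→1→4→11→10, push 8): res(3,1)=2
after path 6 (0→1→3→12→4→11→10, push 6): res(3,1)=8

Residual capacity of (3,1): 8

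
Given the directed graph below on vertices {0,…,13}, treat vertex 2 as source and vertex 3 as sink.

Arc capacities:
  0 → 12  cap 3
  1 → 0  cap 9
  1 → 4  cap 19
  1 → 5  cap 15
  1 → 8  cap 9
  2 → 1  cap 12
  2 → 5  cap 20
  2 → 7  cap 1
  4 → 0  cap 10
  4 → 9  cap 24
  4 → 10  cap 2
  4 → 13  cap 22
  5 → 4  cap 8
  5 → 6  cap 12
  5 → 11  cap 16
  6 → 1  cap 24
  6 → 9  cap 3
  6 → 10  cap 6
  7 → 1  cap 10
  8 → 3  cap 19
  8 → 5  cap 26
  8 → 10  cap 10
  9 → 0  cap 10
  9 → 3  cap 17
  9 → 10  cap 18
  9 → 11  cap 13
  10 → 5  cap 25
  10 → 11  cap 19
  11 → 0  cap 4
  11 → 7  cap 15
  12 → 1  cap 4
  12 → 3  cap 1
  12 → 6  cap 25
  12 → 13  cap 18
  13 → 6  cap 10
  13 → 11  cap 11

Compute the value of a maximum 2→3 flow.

augment #1: 2→1→8→3 bottleneck 9, total now 9
augment #2: 2→1→0→12→3 bottleneck 1, total now 10
augment #3: 2→1→4→9→3 bottleneck 2, total now 12
augment #4: 2→5→4→9→3 bottleneck 8, total now 20
augment #5: 2→5→6→9→3 bottleneck 3, total now 23
augment #6: 2→7→1→4→9→3 bottleneck 1, total now 24
augment #7: 2→5→6→1→4→9→3 bottleneck 3, total now 27

Maximum flow value: 27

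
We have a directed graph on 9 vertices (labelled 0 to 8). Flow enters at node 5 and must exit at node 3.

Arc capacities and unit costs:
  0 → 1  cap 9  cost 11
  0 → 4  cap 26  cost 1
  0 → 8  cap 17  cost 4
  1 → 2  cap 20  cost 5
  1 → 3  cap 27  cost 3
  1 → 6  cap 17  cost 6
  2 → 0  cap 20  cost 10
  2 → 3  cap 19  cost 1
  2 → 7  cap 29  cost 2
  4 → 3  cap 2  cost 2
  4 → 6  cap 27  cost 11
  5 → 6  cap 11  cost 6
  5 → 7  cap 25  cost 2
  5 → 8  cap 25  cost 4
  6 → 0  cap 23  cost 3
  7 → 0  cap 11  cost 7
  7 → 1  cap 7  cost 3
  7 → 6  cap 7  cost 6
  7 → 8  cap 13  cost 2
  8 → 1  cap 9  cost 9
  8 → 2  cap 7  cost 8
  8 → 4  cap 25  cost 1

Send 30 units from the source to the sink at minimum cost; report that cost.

shortest-cost path #1: 5→8→4→3 push 2 @ unit cost 7 (adds 14)
shortest-cost path #2: 5→7→1→3 push 7 @ unit cost 8 (adds 56)
shortest-cost path #3: 5→8→2→3 push 7 @ unit cost 13 (adds 91)
shortest-cost path #4: 5→8→1→3 push 9 @ unit cost 16 (adds 144)
shortest-cost path #5: 5→6→0→1→3 push 5 @ unit cost 23 (adds 115)
total cost = 420

Minimum cost for 30 units: 420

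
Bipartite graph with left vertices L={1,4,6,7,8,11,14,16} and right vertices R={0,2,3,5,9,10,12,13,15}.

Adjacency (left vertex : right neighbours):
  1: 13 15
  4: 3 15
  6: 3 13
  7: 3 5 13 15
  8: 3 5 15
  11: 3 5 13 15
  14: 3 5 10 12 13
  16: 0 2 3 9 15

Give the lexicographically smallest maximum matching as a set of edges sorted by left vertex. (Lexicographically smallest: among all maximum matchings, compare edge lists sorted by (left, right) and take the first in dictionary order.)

Lex-smallest maximum matching: {(1,13), (4,3), (7,5), (8,15), (14,10), (16,0)}

|M| = 6 (so the lex-smallest maximum matching has 6 edges)
process left vertices in ascending order; for each, take the smallest-labelled available neighbour that still permits 6 edges overall, or leave it unmatched if none does
lex-smallest matching: {1-13, 4-3, 7-5, 8-15, 14-10, 16-0}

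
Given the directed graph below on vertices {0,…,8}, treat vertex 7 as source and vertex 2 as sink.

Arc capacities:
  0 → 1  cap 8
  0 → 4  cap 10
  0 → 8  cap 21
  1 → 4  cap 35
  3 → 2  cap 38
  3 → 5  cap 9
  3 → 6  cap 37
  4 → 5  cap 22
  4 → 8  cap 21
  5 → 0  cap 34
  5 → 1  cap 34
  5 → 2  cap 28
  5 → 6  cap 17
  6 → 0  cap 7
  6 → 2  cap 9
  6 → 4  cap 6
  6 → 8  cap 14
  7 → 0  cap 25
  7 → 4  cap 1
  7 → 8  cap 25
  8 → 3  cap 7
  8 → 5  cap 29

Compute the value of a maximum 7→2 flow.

augment #1: 7→4→5→2 bottleneck 1, total now 1
augment #2: 7→8→3→2 bottleneck 7, total now 8
augment #3: 7→8→5→2 bottleneck 18, total now 26
augment #4: 7→0→4→5→2 bottleneck 9, total now 35
augment #5: 7→0→4→5→6→2 bottleneck 1, total now 36
augment #6: 7→0→8→5→6→2 bottleneck 8, total now 44

Maximum flow value: 44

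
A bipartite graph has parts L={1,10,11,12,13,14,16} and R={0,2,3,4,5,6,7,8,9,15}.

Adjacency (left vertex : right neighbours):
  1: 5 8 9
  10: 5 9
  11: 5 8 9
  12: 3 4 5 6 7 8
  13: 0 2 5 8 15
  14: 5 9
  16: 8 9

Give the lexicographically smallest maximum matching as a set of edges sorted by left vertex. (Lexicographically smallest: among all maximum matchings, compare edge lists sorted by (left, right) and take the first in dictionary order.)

|M| = 5 (so the lex-smallest maximum matching has 5 edges)
process left vertices in ascending order; for each, take the smallest-labelled available neighbour that still permits 5 edges overall, or leave it unmatched if none does
lex-smallest matching: {1-5, 10-9, 11-8, 12-3, 13-0}

Lex-smallest maximum matching: {(1,5), (10,9), (11,8), (12,3), (13,0)}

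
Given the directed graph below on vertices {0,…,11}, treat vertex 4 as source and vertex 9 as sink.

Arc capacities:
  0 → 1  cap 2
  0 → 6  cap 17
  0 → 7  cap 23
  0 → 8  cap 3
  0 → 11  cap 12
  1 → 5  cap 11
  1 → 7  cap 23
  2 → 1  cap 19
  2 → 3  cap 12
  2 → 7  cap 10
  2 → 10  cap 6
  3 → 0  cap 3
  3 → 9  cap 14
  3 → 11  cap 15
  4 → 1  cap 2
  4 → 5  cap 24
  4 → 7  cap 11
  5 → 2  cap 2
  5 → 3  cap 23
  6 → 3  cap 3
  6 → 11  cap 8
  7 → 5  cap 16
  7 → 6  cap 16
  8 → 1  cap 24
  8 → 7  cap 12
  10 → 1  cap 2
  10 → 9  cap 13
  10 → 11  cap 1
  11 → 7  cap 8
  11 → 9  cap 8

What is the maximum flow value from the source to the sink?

Maximum flow value: 24

augment #1: 4→5→3→9 bottleneck 14, total now 14
augment #2: 4→5→2→10→9 bottleneck 2, total now 16
augment #3: 4→5→3→11→9 bottleneck 8, total now 24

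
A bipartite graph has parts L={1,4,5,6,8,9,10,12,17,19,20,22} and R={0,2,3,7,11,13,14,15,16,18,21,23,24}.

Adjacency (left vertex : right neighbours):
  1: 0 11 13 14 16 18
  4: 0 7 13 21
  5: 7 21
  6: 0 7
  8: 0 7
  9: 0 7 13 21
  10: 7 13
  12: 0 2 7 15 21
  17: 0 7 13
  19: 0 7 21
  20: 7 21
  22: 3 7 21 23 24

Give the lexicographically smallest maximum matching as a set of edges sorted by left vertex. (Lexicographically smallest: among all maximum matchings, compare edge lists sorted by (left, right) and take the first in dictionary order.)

|M| = 7 (so the lex-smallest maximum matching has 7 edges)
process left vertices in ascending order; for each, take the smallest-labelled available neighbour that still permits 7 edges overall, or leave it unmatched if none does
lex-smallest matching: {1-11, 4-0, 5-7, 9-13, 12-2, 19-21, 22-3}

Lex-smallest maximum matching: {(1,11), (4,0), (5,7), (9,13), (12,2), (19,21), (22,3)}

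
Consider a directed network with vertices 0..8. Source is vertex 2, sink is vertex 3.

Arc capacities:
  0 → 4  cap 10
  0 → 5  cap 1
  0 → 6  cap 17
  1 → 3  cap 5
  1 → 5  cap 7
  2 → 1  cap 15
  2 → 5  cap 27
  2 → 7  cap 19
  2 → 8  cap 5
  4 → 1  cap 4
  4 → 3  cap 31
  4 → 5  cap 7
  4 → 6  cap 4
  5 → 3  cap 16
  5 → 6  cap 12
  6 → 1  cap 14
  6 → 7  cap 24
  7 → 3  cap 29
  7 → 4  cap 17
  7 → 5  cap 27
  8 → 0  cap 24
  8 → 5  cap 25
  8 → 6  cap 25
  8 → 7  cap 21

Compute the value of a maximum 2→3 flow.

augment #1: 2→1→3 bottleneck 5, total now 5
augment #2: 2→5→3 bottleneck 16, total now 21
augment #3: 2→7→3 bottleneck 19, total now 40
augment #4: 2→8→7→3 bottleneck 5, total now 45
augment #5: 2→5→6→7→3 bottleneck 5, total now 50
augment #6: 2→5→6→7→4→3 bottleneck 6, total now 56
augment #7: 2→1→5→6→7→4→3 bottleneck 1, total now 57

Maximum flow value: 57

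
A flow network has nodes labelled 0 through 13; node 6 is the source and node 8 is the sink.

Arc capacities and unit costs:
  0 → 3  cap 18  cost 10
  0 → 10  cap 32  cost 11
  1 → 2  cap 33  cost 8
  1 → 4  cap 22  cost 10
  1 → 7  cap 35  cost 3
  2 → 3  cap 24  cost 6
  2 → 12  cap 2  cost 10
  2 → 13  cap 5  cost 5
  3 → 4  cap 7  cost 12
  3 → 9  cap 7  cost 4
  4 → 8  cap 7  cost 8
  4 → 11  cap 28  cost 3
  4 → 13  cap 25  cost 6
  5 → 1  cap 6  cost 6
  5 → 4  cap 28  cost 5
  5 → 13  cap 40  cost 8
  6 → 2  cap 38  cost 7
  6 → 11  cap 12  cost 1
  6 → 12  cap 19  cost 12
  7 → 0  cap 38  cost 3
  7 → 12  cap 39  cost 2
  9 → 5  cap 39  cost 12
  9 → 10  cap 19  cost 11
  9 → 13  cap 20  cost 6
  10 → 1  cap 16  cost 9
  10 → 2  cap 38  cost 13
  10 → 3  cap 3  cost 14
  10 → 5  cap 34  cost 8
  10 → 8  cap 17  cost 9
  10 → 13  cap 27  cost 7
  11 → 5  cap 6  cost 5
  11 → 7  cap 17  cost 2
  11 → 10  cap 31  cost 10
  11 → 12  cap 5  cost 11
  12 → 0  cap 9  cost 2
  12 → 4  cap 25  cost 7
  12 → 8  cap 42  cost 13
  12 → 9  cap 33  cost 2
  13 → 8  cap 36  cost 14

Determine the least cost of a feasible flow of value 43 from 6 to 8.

Minimum cost for 43 units: 1046

shortest-cost path #1: 6→11→7→12→8 push 12 @ unit cost 18 (adds 216)
shortest-cost path #2: 6→12→8 push 19 @ unit cost 25 (adds 475)
shortest-cost path #3: 6→2→13→8 push 5 @ unit cost 26 (adds 130)
shortest-cost path #4: 6→2→12→8 push 2 @ unit cost 30 (adds 60)
shortest-cost path #5: 6→2→3→4→8 push 5 @ unit cost 33 (adds 165)
total cost = 1046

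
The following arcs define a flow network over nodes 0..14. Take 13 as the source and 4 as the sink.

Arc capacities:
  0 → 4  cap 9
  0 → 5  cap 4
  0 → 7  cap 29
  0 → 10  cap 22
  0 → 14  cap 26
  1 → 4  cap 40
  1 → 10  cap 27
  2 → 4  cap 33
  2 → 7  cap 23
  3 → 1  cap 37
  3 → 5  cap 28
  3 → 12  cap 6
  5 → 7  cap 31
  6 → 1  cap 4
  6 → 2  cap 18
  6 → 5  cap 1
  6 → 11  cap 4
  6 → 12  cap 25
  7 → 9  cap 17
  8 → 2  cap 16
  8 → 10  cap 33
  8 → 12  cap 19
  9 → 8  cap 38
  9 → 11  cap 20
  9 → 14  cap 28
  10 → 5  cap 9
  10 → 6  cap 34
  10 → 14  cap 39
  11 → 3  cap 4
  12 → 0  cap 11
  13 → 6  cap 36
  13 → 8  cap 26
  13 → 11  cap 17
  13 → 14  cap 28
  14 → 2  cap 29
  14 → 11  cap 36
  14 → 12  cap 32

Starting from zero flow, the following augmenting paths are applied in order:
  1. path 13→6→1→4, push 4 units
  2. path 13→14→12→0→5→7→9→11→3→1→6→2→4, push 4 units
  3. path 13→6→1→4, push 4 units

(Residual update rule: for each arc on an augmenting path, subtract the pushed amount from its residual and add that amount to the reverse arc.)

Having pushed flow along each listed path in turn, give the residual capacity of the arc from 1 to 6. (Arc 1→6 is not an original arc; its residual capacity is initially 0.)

Residual capacity of (1,6): 4

after path 1 (13→6→1→4, push 4): res(1,6)=4
after path 2 (13→14→12→0→5→7→9→11→3→1→6→2→4, push 4): res(1,6)=0
after path 3 (13→6→1→4, push 4): res(1,6)=4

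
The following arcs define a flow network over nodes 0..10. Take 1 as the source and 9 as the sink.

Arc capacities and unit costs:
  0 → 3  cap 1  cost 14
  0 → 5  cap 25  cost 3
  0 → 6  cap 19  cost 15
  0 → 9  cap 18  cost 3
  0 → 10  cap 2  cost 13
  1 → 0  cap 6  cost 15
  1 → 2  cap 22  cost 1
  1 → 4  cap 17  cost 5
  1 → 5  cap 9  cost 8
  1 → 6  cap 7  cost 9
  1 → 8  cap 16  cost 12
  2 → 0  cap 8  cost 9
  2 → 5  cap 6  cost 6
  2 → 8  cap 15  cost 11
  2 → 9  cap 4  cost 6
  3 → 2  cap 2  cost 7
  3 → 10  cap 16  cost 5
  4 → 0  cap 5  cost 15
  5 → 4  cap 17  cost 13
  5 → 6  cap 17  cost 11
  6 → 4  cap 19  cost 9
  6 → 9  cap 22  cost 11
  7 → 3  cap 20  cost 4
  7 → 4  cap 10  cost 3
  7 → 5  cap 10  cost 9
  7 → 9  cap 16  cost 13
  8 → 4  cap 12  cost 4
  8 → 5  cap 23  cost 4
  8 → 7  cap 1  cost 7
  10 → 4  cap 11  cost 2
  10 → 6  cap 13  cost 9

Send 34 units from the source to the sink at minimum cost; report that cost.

shortest-cost path #1: 1→2→9 push 4 @ unit cost 7 (adds 28)
shortest-cost path #2: 1→2→0→9 push 8 @ unit cost 13 (adds 104)
shortest-cost path #3: 1→0→9 push 6 @ unit cost 18 (adds 108)
shortest-cost path #4: 1→6→9 push 7 @ unit cost 20 (adds 140)
shortest-cost path #5: 1→4→0→9 push 4 @ unit cost 23 (adds 92)
shortest-cost path #6: 1→2→5→6→9 push 5 @ unit cost 29 (adds 145)
total cost = 617

Minimum cost for 34 units: 617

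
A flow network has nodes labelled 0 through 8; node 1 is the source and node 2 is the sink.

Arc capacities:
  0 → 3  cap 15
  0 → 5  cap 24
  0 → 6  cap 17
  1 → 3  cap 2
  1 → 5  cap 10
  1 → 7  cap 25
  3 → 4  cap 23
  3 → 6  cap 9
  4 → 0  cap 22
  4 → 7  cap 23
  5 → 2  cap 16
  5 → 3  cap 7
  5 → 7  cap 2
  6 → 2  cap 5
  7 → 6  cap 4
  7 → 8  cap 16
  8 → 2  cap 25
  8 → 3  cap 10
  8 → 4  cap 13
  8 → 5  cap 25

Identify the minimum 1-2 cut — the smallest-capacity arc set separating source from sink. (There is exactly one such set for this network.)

augment #1: 1→5→2 push 10
augment #2: 1→3→6→2 push 2
augment #3: 1→7→6→2 push 3
augment #4: 1→7→8→2 push 16
augment #5: 1→7→6→3→4→0→5→2 push 1
max flow = 32; residual-reachable set from 1 gives S-side
cut edges (S→T): {(1,3), (1,5), (7,6), (7,8)} total cap 32

Min-cut arcs: {(1,3), (1,5), (7,6), (7,8)} (total capacity 32)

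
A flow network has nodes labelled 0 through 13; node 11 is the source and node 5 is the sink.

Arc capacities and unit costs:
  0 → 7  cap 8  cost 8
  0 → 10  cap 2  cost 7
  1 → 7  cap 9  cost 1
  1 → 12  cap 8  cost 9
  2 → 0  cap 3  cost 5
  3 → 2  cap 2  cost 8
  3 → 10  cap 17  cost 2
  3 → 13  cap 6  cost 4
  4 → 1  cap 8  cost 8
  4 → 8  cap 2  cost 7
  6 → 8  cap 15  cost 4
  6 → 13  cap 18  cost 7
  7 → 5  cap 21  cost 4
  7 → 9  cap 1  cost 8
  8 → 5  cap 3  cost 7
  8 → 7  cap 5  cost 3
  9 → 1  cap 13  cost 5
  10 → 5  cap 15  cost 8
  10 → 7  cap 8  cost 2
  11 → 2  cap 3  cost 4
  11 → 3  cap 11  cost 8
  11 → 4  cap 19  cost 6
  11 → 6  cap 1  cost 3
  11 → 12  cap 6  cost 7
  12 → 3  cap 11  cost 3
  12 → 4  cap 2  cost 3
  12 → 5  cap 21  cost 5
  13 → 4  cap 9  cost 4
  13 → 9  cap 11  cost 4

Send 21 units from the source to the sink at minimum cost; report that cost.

Minimum cost for 21 units: 325

shortest-cost path #1: 11→12→5 push 6 @ unit cost 12 (adds 72)
shortest-cost path #2: 11→6→8→5 push 1 @ unit cost 14 (adds 14)
shortest-cost path #3: 11→3→10→7→5 push 8 @ unit cost 16 (adds 128)
shortest-cost path #4: 11→3→10→5 push 3 @ unit cost 18 (adds 54)
shortest-cost path #5: 11→4→1→7→5 push 3 @ unit cost 19 (adds 57)
total cost = 325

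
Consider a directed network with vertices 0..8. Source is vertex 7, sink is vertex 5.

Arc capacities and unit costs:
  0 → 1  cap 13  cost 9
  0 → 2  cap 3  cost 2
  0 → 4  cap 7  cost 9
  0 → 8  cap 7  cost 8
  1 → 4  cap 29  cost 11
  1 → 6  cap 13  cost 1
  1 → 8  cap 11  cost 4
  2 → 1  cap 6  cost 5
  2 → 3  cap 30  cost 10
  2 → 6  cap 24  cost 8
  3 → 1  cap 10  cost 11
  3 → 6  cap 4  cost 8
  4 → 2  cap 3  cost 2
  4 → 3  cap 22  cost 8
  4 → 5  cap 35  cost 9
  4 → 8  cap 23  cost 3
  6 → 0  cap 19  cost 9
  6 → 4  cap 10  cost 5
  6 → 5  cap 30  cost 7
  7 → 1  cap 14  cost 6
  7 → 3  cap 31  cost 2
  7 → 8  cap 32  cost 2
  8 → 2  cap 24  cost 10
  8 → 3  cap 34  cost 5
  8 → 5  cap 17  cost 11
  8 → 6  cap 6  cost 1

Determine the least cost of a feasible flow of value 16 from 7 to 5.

Minimum cost for 16 units: 190

shortest-cost path #1: 7→8→6→5 push 6 @ unit cost 10 (adds 60)
shortest-cost path #2: 7→8→5 push 10 @ unit cost 13 (adds 130)
total cost = 190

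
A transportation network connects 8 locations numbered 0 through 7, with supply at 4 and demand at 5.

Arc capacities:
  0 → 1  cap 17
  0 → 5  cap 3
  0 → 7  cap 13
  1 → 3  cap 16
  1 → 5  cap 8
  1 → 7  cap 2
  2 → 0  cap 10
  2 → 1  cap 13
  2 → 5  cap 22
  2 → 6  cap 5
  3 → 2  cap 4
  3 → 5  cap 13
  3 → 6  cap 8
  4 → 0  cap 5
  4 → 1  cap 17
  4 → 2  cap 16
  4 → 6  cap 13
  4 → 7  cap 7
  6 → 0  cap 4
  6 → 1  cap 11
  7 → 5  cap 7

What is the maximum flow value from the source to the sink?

Maximum flow value: 50

augment #1: 4→0→5 bottleneck 3, total now 3
augment #2: 4→1→5 bottleneck 8, total now 11
augment #3: 4→2→5 bottleneck 16, total now 27
augment #4: 4→7→5 bottleneck 7, total now 34
augment #5: 4→1→3→5 bottleneck 9, total now 43
augment #6: 4→0→1→3→5 bottleneck 2, total now 45
augment #7: 4→6→1→3→5 bottleneck 2, total now 47
augment #8: 4→6→1→3→2→5 bottleneck 3, total now 50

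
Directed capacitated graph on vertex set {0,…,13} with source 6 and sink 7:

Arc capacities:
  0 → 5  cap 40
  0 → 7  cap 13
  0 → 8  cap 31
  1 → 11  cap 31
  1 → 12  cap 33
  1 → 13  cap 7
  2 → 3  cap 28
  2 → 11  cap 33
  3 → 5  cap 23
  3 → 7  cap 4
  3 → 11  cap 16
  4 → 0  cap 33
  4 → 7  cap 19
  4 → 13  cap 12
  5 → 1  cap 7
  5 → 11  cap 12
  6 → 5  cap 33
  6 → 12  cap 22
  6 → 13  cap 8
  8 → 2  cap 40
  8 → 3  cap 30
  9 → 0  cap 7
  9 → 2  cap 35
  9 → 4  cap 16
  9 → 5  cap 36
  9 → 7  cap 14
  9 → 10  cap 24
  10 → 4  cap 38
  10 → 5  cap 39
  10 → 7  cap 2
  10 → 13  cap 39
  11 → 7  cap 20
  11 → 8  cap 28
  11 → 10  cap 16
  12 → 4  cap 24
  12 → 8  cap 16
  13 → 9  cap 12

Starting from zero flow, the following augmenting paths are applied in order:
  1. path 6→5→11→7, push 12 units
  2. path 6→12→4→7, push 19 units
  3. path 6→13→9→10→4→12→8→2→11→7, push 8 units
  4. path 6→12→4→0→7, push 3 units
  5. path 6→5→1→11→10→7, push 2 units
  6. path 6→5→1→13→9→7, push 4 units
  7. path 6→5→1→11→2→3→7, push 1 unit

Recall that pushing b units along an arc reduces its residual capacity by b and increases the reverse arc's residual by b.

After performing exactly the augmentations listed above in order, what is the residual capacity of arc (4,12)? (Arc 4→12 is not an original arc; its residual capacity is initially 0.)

Residual capacity of (4,12): 14

after path 1 (6→5→11→7, push 12): res(4,12)=0
after path 2 (6→12→4→7, push 19): res(4,12)=19
after path 3 (6→13→9→10→4→12→8→2→11→7, push 8): res(4,12)=11
after path 4 (6→12→4→0→7, push 3): res(4,12)=14
after path 5 (6→5→1→11→10→7, push 2): res(4,12)=14
after path 6 (6→5→1→13→9→7, push 4): res(4,12)=14
after path 7 (6→5→1→11→2→3→7, push 1): res(4,12)=14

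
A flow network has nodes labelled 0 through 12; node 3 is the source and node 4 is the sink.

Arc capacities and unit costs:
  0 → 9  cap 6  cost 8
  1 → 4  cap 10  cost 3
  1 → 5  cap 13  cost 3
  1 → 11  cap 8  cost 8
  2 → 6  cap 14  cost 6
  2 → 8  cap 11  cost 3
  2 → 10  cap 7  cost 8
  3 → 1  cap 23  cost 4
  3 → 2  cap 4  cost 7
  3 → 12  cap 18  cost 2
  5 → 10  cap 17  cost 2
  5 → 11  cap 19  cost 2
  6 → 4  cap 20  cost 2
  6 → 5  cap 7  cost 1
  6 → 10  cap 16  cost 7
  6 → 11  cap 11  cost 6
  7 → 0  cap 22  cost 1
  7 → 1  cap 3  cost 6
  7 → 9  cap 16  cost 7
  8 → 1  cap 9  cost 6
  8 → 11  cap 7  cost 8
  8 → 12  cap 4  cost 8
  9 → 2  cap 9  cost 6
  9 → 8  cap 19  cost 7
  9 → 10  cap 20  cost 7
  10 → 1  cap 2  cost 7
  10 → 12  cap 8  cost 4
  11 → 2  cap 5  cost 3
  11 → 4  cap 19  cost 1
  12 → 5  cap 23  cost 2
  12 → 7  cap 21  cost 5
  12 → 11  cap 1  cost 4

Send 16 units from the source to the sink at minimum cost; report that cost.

shortest-cost path #1: 3→1→4 push 10 @ unit cost 7 (adds 70)
shortest-cost path #2: 3→12→11→4 push 1 @ unit cost 7 (adds 7)
shortest-cost path #3: 3→12→5→11→4 push 5 @ unit cost 7 (adds 35)
total cost = 112

Minimum cost for 16 units: 112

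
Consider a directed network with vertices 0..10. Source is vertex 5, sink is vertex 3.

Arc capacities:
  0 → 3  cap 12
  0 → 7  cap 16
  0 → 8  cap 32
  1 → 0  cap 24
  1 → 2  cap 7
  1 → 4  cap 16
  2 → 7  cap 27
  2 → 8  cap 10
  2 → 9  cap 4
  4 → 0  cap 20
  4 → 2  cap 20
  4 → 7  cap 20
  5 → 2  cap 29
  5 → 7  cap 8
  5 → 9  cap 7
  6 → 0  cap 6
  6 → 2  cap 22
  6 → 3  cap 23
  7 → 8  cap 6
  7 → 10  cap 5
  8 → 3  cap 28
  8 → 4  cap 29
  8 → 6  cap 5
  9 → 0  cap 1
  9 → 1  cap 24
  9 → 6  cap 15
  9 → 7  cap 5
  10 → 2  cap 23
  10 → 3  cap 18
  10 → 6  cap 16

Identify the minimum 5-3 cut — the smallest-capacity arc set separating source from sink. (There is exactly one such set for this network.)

augment #1: 5→2→8→3 push 10
augment #2: 5→7→8→3 push 6
augment #3: 5→7→10→3 push 2
augment #4: 5→9→0→3 push 1
augment #5: 5→9→6→3 push 6
augment #6: 5→2→7→10→3 push 3
augment #7: 5→2→9→6→3 push 4
max flow = 32; residual-reachable set from 5 gives S-side
cut edges (S→T): {(2,8), (2,9), (5,9), (7,8), (7,10)} total cap 32

Min-cut arcs: {(2,8), (2,9), (5,9), (7,8), (7,10)} (total capacity 32)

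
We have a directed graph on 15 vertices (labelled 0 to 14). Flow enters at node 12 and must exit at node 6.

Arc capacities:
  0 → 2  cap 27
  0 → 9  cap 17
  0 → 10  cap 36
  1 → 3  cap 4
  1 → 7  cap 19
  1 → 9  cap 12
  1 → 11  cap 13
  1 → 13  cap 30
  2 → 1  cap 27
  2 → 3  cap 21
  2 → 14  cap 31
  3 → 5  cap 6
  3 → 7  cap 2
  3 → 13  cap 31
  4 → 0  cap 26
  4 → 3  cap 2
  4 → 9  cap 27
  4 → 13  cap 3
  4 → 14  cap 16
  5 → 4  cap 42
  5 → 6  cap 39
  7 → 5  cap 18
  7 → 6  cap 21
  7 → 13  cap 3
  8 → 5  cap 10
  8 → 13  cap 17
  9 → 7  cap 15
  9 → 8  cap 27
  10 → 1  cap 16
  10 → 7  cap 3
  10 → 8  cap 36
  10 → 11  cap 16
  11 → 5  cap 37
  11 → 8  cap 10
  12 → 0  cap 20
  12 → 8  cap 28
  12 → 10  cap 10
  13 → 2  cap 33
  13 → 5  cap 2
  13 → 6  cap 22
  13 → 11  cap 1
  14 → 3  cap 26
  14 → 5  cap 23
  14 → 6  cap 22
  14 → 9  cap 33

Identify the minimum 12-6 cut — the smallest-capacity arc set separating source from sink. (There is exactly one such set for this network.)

augment #1: 12→8→5→6 push 10
augment #2: 12→8→13→6 push 17
augment #3: 12→10→7→6 push 3
augment #4: 12→0→2→14→6 push 20
augment #5: 12→10→1→7→6 push 7
max flow = 57; residual-reachable set from 12 gives S-side
cut edges (S→T): {(8,5), (8,13), (12,0), (12,10)} total cap 57

Min-cut arcs: {(8,5), (8,13), (12,0), (12,10)} (total capacity 57)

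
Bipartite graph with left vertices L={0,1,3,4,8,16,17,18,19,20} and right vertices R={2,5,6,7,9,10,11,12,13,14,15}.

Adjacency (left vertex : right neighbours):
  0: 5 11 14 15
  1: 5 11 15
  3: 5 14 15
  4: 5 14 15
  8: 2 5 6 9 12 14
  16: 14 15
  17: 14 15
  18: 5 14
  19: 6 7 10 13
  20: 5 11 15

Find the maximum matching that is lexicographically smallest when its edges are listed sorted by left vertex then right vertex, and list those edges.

|M| = 6 (so the lex-smallest maximum matching has 6 edges)
process left vertices in ascending order; for each, take the smallest-labelled available neighbour that still permits 6 edges overall, or leave it unmatched if none does
lex-smallest matching: {0-5, 1-11, 3-14, 4-15, 8-2, 19-6}

Lex-smallest maximum matching: {(0,5), (1,11), (3,14), (4,15), (8,2), (19,6)}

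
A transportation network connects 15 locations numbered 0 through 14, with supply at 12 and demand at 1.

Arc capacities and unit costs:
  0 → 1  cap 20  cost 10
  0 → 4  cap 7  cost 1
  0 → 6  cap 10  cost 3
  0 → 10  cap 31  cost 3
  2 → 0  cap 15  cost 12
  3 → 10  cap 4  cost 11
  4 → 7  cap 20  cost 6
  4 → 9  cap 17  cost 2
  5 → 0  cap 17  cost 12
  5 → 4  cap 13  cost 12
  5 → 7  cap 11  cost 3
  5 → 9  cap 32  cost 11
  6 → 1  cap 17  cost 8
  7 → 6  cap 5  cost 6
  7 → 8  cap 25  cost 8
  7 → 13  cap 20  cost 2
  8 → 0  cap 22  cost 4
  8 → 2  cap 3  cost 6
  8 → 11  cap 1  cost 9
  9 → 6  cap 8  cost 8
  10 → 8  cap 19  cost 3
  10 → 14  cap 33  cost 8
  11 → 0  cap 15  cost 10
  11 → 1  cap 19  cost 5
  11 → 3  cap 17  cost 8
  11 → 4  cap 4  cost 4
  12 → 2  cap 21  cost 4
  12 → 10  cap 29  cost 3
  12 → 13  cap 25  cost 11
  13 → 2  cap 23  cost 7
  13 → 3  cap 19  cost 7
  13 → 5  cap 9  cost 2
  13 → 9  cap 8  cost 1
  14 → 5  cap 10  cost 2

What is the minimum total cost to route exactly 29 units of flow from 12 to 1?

shortest-cost path #1: 12→10→8→11→1 push 1 @ unit cost 20 (adds 20)
shortest-cost path #2: 12→10→8→0→1 push 18 @ unit cost 20 (adds 360)
shortest-cost path #3: 12→2→0→1 push 2 @ unit cost 26 (adds 52)
shortest-cost path #4: 12→2→0→6→1 push 8 @ unit cost 27 (adds 216)
total cost = 648

Minimum cost for 29 units: 648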